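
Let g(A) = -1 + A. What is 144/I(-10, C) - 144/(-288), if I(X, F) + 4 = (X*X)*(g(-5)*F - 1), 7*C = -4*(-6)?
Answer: 1639/3782 ≈ 0.43337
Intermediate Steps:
C = 24/7 (C = (-4*(-6))/7 = (1/7)*24 = 24/7 ≈ 3.4286)
I(X, F) = -4 + X**2*(-1 - 6*F) (I(X, F) = -4 + (X*X)*((-1 - 5)*F - 1) = -4 + X**2*(-6*F - 1) = -4 + X**2*(-1 - 6*F))
144/I(-10, C) - 144/(-288) = 144/(-4 - 1*(-10)**2 - 6*24/7*(-10)**2) - 144/(-288) = 144/(-4 - 1*100 - 6*24/7*100) - 144*(-1/288) = 144/(-4 - 100 - 14400/7) + 1/2 = 144/(-15128/7) + 1/2 = 144*(-7/15128) + 1/2 = -126/1891 + 1/2 = 1639/3782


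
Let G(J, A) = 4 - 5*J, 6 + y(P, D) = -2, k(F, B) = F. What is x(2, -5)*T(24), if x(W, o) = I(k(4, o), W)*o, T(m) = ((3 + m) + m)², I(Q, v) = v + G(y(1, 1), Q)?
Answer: -598230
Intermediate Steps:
y(P, D) = -8 (y(P, D) = -6 - 2 = -8)
I(Q, v) = 44 + v (I(Q, v) = v + (4 - 5*(-8)) = v + (4 + 40) = v + 44 = 44 + v)
T(m) = (3 + 2*m)²
x(W, o) = o*(44 + W) (x(W, o) = (44 + W)*o = o*(44 + W))
x(2, -5)*T(24) = (-5*(44 + 2))*(3 + 2*24)² = (-5*46)*(3 + 48)² = -230*51² = -230*2601 = -598230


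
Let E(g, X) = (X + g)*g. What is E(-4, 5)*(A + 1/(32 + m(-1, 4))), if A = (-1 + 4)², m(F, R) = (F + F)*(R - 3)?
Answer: -542/15 ≈ -36.133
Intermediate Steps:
m(F, R) = 2*F*(-3 + R) (m(F, R) = (2*F)*(-3 + R) = 2*F*(-3 + R))
E(g, X) = g*(X + g)
A = 9 (A = 3² = 9)
E(-4, 5)*(A + 1/(32 + m(-1, 4))) = (-4*(5 - 4))*(9 + 1/(32 + 2*(-1)*(-3 + 4))) = (-4*1)*(9 + 1/(32 + 2*(-1)*1)) = -4*(9 + 1/(32 - 2)) = -4*(9 + 1/30) = -4*271/30 = -542/15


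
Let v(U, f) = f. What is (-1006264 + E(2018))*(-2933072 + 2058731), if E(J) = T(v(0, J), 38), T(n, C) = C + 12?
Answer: 879774154974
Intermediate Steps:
T(n, C) = 12 + C
E(J) = 50 (E(J) = 12 + 38 = 50)
(-1006264 + E(2018))*(-2933072 + 2058731) = (-1006264 + 50)*(-2933072 + 2058731) = -1006214*(-874341) = 879774154974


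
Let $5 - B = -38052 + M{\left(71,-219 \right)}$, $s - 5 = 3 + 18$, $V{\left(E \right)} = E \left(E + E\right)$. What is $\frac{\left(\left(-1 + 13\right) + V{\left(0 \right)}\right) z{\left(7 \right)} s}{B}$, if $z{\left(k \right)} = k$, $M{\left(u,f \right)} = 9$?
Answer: $\frac{273}{4756} \approx 0.057401$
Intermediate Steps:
$V{\left(E \right)} = 2 E^{2}$ ($V{\left(E \right)} = E 2 E = 2 E^{2}$)
$s = 26$ ($s = 5 + \left(3 + 18\right) = 5 + 21 = 26$)
$B = 38048$ ($B = 5 - \left(-38052 + 9\right) = 5 - -38043 = 5 + 38043 = 38048$)
$\frac{\left(\left(-1 + 13\right) + V{\left(0 \right)}\right) z{\left(7 \right)} s}{B} = \frac{\left(\left(-1 + 13\right) + 2 \cdot 0^{2}\right) 7 \cdot 26}{38048} = \left(12 + 2 \cdot 0\right) 7 \cdot 26 \cdot \frac{1}{38048} = \left(12 + 0\right) 7 \cdot 26 \cdot \frac{1}{38048} = 12 \cdot 7 \cdot 26 \cdot \frac{1}{38048} = 84 \cdot 26 \cdot \frac{1}{38048} = 2184 \cdot \frac{1}{38048} = \frac{273}{4756}$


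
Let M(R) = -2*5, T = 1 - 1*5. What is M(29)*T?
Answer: 40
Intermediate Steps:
T = -4 (T = 1 - 5 = -4)
M(R) = -10
M(29)*T = -10*(-4) = 40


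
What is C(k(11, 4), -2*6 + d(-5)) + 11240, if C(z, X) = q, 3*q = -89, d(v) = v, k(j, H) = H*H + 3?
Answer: 33631/3 ≈ 11210.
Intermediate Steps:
k(j, H) = 3 + H² (k(j, H) = H² + 3 = 3 + H²)
q = -89/3 (q = (⅓)*(-89) = -89/3 ≈ -29.667)
C(z, X) = -89/3
C(k(11, 4), -2*6 + d(-5)) + 11240 = -89/3 + 11240 = 33631/3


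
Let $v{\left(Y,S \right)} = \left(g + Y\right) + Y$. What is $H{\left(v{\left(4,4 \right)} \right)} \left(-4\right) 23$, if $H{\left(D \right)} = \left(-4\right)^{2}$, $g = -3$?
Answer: $-1472$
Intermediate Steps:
$v{\left(Y,S \right)} = -3 + 2 Y$ ($v{\left(Y,S \right)} = \left(-3 + Y\right) + Y = -3 + 2 Y$)
$H{\left(D \right)} = 16$
$H{\left(v{\left(4,4 \right)} \right)} \left(-4\right) 23 = 16 \left(-4\right) 23 = \left(-64\right) 23 = -1472$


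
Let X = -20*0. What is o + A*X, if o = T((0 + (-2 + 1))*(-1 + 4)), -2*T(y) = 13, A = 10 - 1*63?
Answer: -13/2 ≈ -6.5000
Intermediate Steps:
X = 0
A = -53 (A = 10 - 63 = -53)
T(y) = -13/2 (T(y) = -1/2*13 = -13/2)
o = -13/2 ≈ -6.5000
o + A*X = -13/2 - 53*0 = -13/2 + 0 = -13/2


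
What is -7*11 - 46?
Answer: -123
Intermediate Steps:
-7*11 - 46 = -77 - 46 = -123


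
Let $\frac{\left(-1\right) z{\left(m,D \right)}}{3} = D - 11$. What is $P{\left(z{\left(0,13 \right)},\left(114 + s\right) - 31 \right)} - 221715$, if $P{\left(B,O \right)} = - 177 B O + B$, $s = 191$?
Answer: $69267$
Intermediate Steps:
$z{\left(m,D \right)} = 33 - 3 D$ ($z{\left(m,D \right)} = - 3 \left(D - 11\right) = - 3 \left(-11 + D\right) = 33 - 3 D$)
$P{\left(B,O \right)} = B - 177 B O$ ($P{\left(B,O \right)} = - 177 B O + B = B - 177 B O$)
$P{\left(z{\left(0,13 \right)},\left(114 + s\right) - 31 \right)} - 221715 = \left(33 - 39\right) \left(1 - 177 \left(\left(114 + 191\right) - 31\right)\right) - 221715 = \left(33 - 39\right) \left(1 - 177 \left(305 - 31\right)\right) - 221715 = - 6 \left(1 - 48498\right) - 221715 = \left(-6\right) \left(-48497\right) - 221715 = 290982 - 221715 = 69267$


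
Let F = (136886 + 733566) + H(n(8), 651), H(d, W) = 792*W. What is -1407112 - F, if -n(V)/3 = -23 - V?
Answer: -2793156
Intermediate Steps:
n(V) = 69 + 3*V (n(V) = -3*(-23 - V) = 69 + 3*V)
F = 1386044 (F = (136886 + 733566) + 792*651 = 870452 + 515592 = 1386044)
-1407112 - F = -1407112 - 1*1386044 = -1407112 - 1386044 = -2793156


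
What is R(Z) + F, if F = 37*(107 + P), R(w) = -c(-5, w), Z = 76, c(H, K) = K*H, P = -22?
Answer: 3525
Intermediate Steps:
c(H, K) = H*K
R(w) = 5*w (R(w) = -(-5)*w = 5*w)
F = 3145 (F = 37*(107 - 22) = 37*85 = 3145)
R(Z) + F = 5*76 + 3145 = 380 + 3145 = 3525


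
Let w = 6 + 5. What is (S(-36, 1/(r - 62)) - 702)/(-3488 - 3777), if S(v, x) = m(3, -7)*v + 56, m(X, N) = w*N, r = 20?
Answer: -2126/7265 ≈ -0.29264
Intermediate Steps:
w = 11
m(X, N) = 11*N
S(v, x) = 56 - 77*v (S(v, x) = (11*(-7))*v + 56 = -77*v + 56 = 56 - 77*v)
(S(-36, 1/(r - 62)) - 702)/(-3488 - 3777) = ((56 - 77*(-36)) - 702)/(-3488 - 3777) = ((56 + 2772) - 702)/(-7265) = (2828 - 702)*(-1/7265) = 2126*(-1/7265) = -2126/7265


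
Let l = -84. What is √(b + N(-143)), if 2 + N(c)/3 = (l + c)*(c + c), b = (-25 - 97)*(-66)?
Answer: 2*√50703 ≈ 450.35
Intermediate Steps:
b = 8052 (b = -122*(-66) = 8052)
N(c) = -6 + 6*c*(-84 + c) (N(c) = -6 + 3*((-84 + c)*(c + c)) = -6 + 3*((-84 + c)*(2*c)) = -6 + 3*(2*c*(-84 + c)) = -6 + 6*c*(-84 + c))
√(b + N(-143)) = √(8052 + (-6 - 504*(-143) + 6*(-143)²)) = √(8052 + (-6 + 72072 + 6*20449)) = √(8052 + (-6 + 72072 + 122694)) = √(8052 + 194760) = √202812 = 2*√50703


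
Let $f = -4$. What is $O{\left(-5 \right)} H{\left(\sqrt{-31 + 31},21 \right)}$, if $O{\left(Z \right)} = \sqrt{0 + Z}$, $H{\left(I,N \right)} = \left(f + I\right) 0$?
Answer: $0$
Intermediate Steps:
$H{\left(I,N \right)} = 0$ ($H{\left(I,N \right)} = \left(-4 + I\right) 0 = 0$)
$O{\left(Z \right)} = \sqrt{Z}$
$O{\left(-5 \right)} H{\left(\sqrt{-31 + 31},21 \right)} = \sqrt{-5} \cdot 0 = i \sqrt{5} \cdot 0 = 0$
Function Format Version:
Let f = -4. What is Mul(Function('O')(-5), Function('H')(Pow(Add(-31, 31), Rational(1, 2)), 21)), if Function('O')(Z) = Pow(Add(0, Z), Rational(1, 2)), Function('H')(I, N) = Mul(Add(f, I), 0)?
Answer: 0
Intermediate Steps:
Function('H')(I, N) = 0 (Function('H')(I, N) = Mul(Add(-4, I), 0) = 0)
Function('O')(Z) = Pow(Z, Rational(1, 2))
Mul(Function('O')(-5), Function('H')(Pow(Add(-31, 31), Rational(1, 2)), 21)) = Mul(Pow(-5, Rational(1, 2)), 0) = Mul(Mul(I, Pow(5, Rational(1, 2))), 0) = 0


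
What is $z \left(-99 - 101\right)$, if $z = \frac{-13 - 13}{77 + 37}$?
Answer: $\frac{2600}{57} \approx 45.614$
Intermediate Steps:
$z = - \frac{13}{57}$ ($z = - \frac{26}{114} = \left(-26\right) \frac{1}{114} = - \frac{13}{57} \approx -0.22807$)
$z \left(-99 - 101\right) = - \frac{13 \left(-99 - 101\right)}{57} = \left(- \frac{13}{57}\right) \left(-200\right) = \frac{2600}{57}$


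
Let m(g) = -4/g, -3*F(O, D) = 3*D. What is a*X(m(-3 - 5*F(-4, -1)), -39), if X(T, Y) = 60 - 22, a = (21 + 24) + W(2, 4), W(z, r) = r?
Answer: 1862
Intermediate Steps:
F(O, D) = -D
a = 49 (a = (21 + 24) + 4 = 45 + 4 = 49)
X(T, Y) = 38
a*X(m(-3 - 5*F(-4, -1)), -39) = 49*38 = 1862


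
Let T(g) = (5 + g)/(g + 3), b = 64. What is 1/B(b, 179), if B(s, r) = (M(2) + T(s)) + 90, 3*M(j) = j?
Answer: 201/18431 ≈ 0.010906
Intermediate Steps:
M(j) = j/3
T(g) = (5 + g)/(3 + g)
B(s, r) = 272/3 + (5 + s)/(3 + s) (B(s, r) = ((⅓)*2 + (5 + s)/(3 + s)) + 90 = (⅔ + (5 + s)/(3 + s)) + 90 = 272/3 + (5 + s)/(3 + s))
1/B(b, 179) = 1/((831 + 275*64)/(3*(3 + 64))) = 1/((⅓)*(831 + 17600)/67) = 1/((⅓)*(1/67)*18431) = 1/(18431/201) = 201/18431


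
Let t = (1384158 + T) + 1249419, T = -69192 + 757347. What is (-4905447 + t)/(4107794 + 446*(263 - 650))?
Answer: -1583715/3935192 ≈ -0.40245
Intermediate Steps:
T = 688155
t = 3321732 (t = (1384158 + 688155) + 1249419 = 2072313 + 1249419 = 3321732)
(-4905447 + t)/(4107794 + 446*(263 - 650)) = (-4905447 + 3321732)/(4107794 + 446*(263 - 650)) = -1583715/(4107794 + 446*(-387)) = -1583715/(4107794 - 172602) = -1583715/3935192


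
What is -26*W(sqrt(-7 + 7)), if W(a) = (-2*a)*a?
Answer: 0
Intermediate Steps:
W(a) = -2*a**2
-26*W(sqrt(-7 + 7)) = -(-52)*(sqrt(-7 + 7))**2 = -(-52)*(sqrt(0))**2 = -(-52)*0**2 = -(-52)*0 = -26*0 = 0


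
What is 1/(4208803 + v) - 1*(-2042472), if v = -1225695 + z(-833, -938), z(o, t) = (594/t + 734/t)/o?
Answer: 2380361584076366837/1165431684780 ≈ 2.0425e+6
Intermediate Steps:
z(o, t) = 1328/(o*t) (z(o, t) = (1328/t)/o = 1328/(o*t))
v = -478850844851/390677 (v = -1225695 + 1328/(-833*(-938)) = -1225695 + 1328*(-1/833)*(-1/938) = -1225695 + 664/390677 = -478850844851/390677 ≈ -1.2257e+6)
1/(4208803 + v) - 1*(-2042472) = 1/(4208803 - 478850844851/390677) - 1*(-2042472) = 1/(1165431684780/390677) + 2042472 = 390677/1165431684780 + 2042472 = 2380361584076366837/1165431684780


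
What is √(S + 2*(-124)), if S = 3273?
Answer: 55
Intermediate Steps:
√(S + 2*(-124)) = √(3273 + 2*(-124)) = √(3273 - 248) = √3025 = 55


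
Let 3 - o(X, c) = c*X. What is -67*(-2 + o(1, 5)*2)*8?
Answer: 3216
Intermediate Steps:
o(X, c) = 3 - X*c (o(X, c) = 3 - c*X = 3 - X*c)
-67*(-2 + o(1, 5)*2)*8 = -67*(-2 + (3 - 1*1*5)*2)*8 = -67*(-2 + (3 - 5)*2)*8 = -67*(-2 - 2*2)*8 = -67*(-2 - 4)*8 = -67*(-6)*8 = 402*8 = 3216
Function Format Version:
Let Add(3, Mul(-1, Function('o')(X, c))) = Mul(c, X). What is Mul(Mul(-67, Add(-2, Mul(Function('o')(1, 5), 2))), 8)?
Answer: 3216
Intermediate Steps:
Function('o')(X, c) = Add(3, Mul(-1, X, c)) (Function('o')(X, c) = Add(3, Mul(-1, Mul(c, X))) = Add(3, Mul(-1, Mul(X, c))) = Add(3, Mul(-1, X, c)))
Mul(Mul(-67, Add(-2, Mul(Function('o')(1, 5), 2))), 8) = Mul(Mul(-67, Add(-2, Mul(Add(3, Mul(-1, 1, 5)), 2))), 8) = Mul(Mul(-67, Add(-2, Mul(Add(3, -5), 2))), 8) = Mul(Mul(-67, Add(-2, Mul(-2, 2))), 8) = Mul(Mul(-67, Add(-2, -4)), 8) = Mul(Mul(-67, -6), 8) = Mul(402, 8) = 3216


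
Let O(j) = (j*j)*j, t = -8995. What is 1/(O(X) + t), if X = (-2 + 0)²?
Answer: -1/8931 ≈ -0.00011197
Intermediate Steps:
X = 4 (X = (-2)² = 4)
O(j) = j³ (O(j) = j²*j = j³)
1/(O(X) + t) = 1/(4³ - 8995) = 1/(64 - 8995) = 1/(-8931) = -1/8931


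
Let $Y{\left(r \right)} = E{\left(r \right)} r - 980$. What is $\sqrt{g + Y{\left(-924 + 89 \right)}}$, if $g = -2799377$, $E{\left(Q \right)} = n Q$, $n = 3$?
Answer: $i \sqrt{708682} \approx 841.83 i$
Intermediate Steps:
$E{\left(Q \right)} = 3 Q$
$Y{\left(r \right)} = -980 + 3 r^{2}$ ($Y{\left(r \right)} = 3 r r - 980 = 3 r^{2} - 980 = -980 + 3 r^{2}$)
$\sqrt{g + Y{\left(-924 + 89 \right)}} = \sqrt{-2799377 - \left(980 - 3 \left(-924 + 89\right)^{2}\right)} = \sqrt{-2799377 - \left(980 - 3 \left(-835\right)^{2}\right)} = \sqrt{-2799377 + \left(-980 + 3 \cdot 697225\right)} = \sqrt{-2799377 + \left(-980 + 2091675\right)} = \sqrt{-2799377 + 2090695} = \sqrt{-708682} = i \sqrt{708682}$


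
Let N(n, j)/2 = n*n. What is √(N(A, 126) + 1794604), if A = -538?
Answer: 2*√593373 ≈ 1540.6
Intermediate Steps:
N(n, j) = 2*n² (N(n, j) = 2*(n*n) = 2*n²)
√(N(A, 126) + 1794604) = √(2*(-538)² + 1794604) = √(2*289444 + 1794604) = √(578888 + 1794604) = √2373492 = 2*√593373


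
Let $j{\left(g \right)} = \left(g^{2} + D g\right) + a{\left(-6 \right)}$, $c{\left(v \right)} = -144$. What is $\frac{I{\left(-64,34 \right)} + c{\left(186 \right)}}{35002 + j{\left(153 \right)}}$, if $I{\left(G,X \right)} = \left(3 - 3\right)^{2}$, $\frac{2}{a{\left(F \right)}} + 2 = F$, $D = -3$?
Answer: $- \frac{192}{77269} \approx -0.0024848$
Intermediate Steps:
$a{\left(F \right)} = \frac{2}{-2 + F}$
$I{\left(G,X \right)} = 0$ ($I{\left(G,X \right)} = 0^{2} = 0$)
$j{\left(g \right)} = - \frac{1}{4} + g^{2} - 3 g$ ($j{\left(g \right)} = \left(g^{2} - 3 g\right) + \frac{2}{-2 - 6} = \left(g^{2} - 3 g\right) + \frac{2}{-8} = \left(g^{2} - 3 g\right) + 2 \left(- \frac{1}{8}\right) = \left(g^{2} - 3 g\right) - \frac{1}{4} = - \frac{1}{4} + g^{2} - 3 g$)
$\frac{I{\left(-64,34 \right)} + c{\left(186 \right)}}{35002 + j{\left(153 \right)}} = \frac{0 - 144}{35002 - \left(\frac{1837}{4} - 23409\right)} = - \frac{144}{35002 - - \frac{91799}{4}} = - \frac{144}{35002 + \frac{91799}{4}} = - \frac{144}{\frac{231807}{4}} = \left(-144\right) \frac{4}{231807} = - \frac{192}{77269}$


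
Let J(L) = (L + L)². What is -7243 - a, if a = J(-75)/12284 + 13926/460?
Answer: -5138625313/706330 ≈ -7275.1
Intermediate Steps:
J(L) = 4*L² (J(L) = (2*L)² = 4*L²)
a = 22677123/706330 (a = (4*(-75)²)/12284 + 13926/460 = (4*5625)*(1/12284) + 13926*(1/460) = 22500*(1/12284) + 6963/230 = 5625/3071 + 6963/230 = 22677123/706330 ≈ 32.106)
-7243 - a = -7243 - 1*22677123/706330 = -7243 - 22677123/706330 = -5138625313/706330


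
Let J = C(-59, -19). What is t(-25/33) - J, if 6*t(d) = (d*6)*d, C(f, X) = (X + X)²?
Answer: -1571891/1089 ≈ -1443.4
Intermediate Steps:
C(f, X) = 4*X² (C(f, X) = (2*X)² = 4*X²)
t(d) = d² (t(d) = ((d*6)*d)/6 = ((6*d)*d)/6 = (6*d²)/6 = d²)
J = 1444 (J = 4*(-19)² = 4*361 = 1444)
t(-25/33) - J = (-25/33)² - 1*1444 = (-25*1/33)² - 1444 = (-25/33)² - 1444 = 625/1089 - 1444 = -1571891/1089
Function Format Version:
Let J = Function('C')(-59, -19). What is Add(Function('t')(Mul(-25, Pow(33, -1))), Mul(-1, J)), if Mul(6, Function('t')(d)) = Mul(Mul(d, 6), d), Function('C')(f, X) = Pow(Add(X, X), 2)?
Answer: Rational(-1571891, 1089) ≈ -1443.4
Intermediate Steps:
Function('C')(f, X) = Mul(4, Pow(X, 2)) (Function('C')(f, X) = Pow(Mul(2, X), 2) = Mul(4, Pow(X, 2)))
Function('t')(d) = Pow(d, 2) (Function('t')(d) = Mul(Rational(1, 6), Mul(Mul(d, 6), d)) = Mul(Rational(1, 6), Mul(Mul(6, d), d)) = Mul(Rational(1, 6), Mul(6, Pow(d, 2))) = Pow(d, 2))
J = 1444 (J = Mul(4, Pow(-19, 2)) = Mul(4, 361) = 1444)
Add(Function('t')(Mul(-25, Pow(33, -1))), Mul(-1, J)) = Add(Pow(Mul(-25, Pow(33, -1)), 2), Mul(-1, 1444)) = Add(Pow(Mul(-25, Rational(1, 33)), 2), -1444) = Add(Pow(Rational(-25, 33), 2), -1444) = Add(Rational(625, 1089), -1444) = Rational(-1571891, 1089)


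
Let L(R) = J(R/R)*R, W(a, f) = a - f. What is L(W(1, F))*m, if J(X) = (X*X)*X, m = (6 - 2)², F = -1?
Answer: 32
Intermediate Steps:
m = 16 (m = 4² = 16)
J(X) = X³ (J(X) = X²*X = X³)
L(R) = R (L(R) = (R/R)³*R = 1³*R = 1*R = R)
L(W(1, F))*m = (1 - 1*(-1))*16 = (1 + 1)*16 = 2*16 = 32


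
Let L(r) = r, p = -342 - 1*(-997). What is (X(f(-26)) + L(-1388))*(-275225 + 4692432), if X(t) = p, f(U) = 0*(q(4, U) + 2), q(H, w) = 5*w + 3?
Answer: -3237812731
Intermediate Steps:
p = 655 (p = -342 + 997 = 655)
q(H, w) = 3 + 5*w
f(U) = 0 (f(U) = 0*((3 + 5*U) + 2) = 0*(5 + 5*U) = 0)
X(t) = 655
(X(f(-26)) + L(-1388))*(-275225 + 4692432) = (655 - 1388)*(-275225 + 4692432) = -733*4417207 = -3237812731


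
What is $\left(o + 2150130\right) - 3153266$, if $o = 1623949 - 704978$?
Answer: $-84165$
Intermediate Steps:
$o = 918971$ ($o = 1623949 - 704978 = 918971$)
$\left(o + 2150130\right) - 3153266 = \left(918971 + 2150130\right) - 3153266 = 3069101 - 3153266 = -84165$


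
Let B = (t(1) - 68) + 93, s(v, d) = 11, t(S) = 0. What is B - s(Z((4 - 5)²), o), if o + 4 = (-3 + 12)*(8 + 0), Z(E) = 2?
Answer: 14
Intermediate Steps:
o = 68 (o = -4 + (-3 + 12)*(8 + 0) = -4 + 9*8 = -4 + 72 = 68)
B = 25 (B = (0 - 68) + 93 = -68 + 93 = 25)
B - s(Z((4 - 5)²), o) = 25 - 1*11 = 25 - 11 = 14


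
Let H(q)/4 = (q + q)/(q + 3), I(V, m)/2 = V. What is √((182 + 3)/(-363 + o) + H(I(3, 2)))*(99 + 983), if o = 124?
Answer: 1082*√2343873/717 ≈ 2310.3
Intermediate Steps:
I(V, m) = 2*V
H(q) = 8*q/(3 + q) (H(q) = 4*((q + q)/(q + 3)) = 4*((2*q)/(3 + q)) = 4*(2*q/(3 + q)) = 8*q/(3 + q))
√((182 + 3)/(-363 + o) + H(I(3, 2)))*(99 + 983) = √((182 + 3)/(-363 + 124) + 8*(2*3)/(3 + 2*3))*(99 + 983) = √(185/(-239) + 8*6/(3 + 6))*1082 = √(185*(-1/239) + 8*6/9)*1082 = √(-185/239 + 8*6*(⅑))*1082 = √(-185/239 + 16/3)*1082 = √(3269/717)*1082 = (√2343873/717)*1082 = 1082*√2343873/717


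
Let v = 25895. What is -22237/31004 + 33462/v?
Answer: 461628733/802848580 ≈ 0.57499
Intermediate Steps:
-22237/31004 + 33462/v = -22237/31004 + 33462/25895 = 461628733/802848580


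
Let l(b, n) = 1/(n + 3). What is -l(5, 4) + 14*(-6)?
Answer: -589/7 ≈ -84.143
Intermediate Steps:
l(b, n) = 1/(3 + n)
-l(5, 4) + 14*(-6) = -1/(3 + 4) + 14*(-6) = -1/7 - 84 = -1*⅐ - 84 = -⅐ - 84 = -589/7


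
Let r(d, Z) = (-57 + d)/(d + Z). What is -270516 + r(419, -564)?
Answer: -39225182/145 ≈ -2.7052e+5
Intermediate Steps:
r(d, Z) = (-57 + d)/(Z + d)
-270516 + r(419, -564) = -270516 + (-57 + 419)/(-564 + 419) = -270516 + 362/(-145) = -270516 - 1/145*362 = -270516 - 362/145 = -39225182/145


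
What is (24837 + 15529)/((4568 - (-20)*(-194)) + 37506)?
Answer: 20183/19097 ≈ 1.0569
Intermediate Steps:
(24837 + 15529)/((4568 - (-20)*(-194)) + 37506) = 40366/((4568 - 1*3880) + 37506) = 40366/((4568 - 3880) + 37506) = 40366/(688 + 37506) = 40366/38194 = 40366*(1/38194) = 20183/19097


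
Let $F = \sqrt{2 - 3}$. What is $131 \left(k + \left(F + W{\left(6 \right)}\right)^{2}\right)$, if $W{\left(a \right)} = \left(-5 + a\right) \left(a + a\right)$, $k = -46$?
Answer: $12707 + 3144 i \approx 12707.0 + 3144.0 i$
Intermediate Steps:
$W{\left(a \right)} = 2 a \left(-5 + a\right)$ ($W{\left(a \right)} = \left(-5 + a\right) 2 a = 2 a \left(-5 + a\right)$)
$F = i$ ($F = \sqrt{-1} = i \approx 1.0 i$)
$131 \left(k + \left(F + W{\left(6 \right)}\right)^{2}\right) = 131 \left(-46 + \left(i + 2 \cdot 6 \left(-5 + 6\right)\right)^{2}\right) = 131 \left(-46 + \left(i + 2 \cdot 6 \cdot 1\right)^{2}\right) = 131 \left(-46 + \left(i + 12\right)^{2}\right) = 131 \left(-46 + \left(12 + i\right)^{2}\right) = -6026 + 131 \left(12 + i\right)^{2}$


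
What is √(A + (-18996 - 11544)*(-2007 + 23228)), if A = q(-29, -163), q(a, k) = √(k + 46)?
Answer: √(-648089340 + 3*I*√13) ≈ 0.e-4 + 25458.0*I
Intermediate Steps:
q(a, k) = √(46 + k)
A = 3*I*√13 (A = √(46 - 163) = √(-117) = 3*I*√13 ≈ 10.817*I)
√(A + (-18996 - 11544)*(-2007 + 23228)) = √(3*I*√13 + (-18996 - 11544)*(-2007 + 23228)) = √(3*I*√13 - 30540*21221) = √(3*I*√13 - 648089340) = √(-648089340 + 3*I*√13)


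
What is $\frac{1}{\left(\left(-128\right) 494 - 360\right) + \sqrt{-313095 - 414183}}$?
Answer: $- \frac{31796}{2022334871} - \frac{i \sqrt{727278}}{4044669742} \approx -1.5722 \cdot 10^{-5} - 2.1085 \cdot 10^{-7} i$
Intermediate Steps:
$\frac{1}{\left(\left(-128\right) 494 - 360\right) + \sqrt{-313095 - 414183}} = \frac{1}{\left(-63232 - 360\right) + \sqrt{-727278}} = \frac{1}{-63592 + i \sqrt{727278}}$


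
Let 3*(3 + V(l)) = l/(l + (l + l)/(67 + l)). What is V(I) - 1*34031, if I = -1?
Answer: -1157145/34 ≈ -34034.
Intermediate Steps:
V(l) = -3 + l/(3*(l + 2*l/(67 + l))) (V(l) = -3 + (l/(l + (l + l)/(67 + l)))/3 = -3 + (l/(l + (2*l)/(67 + l)))/3 = -3 + (l/(l + 2*l/(67 + l)))/3 = -3 + l/(3*(l + 2*l/(67 + l))))
V(I) - 1*34031 = 2*(-277 - 4*(-1))/(3*(69 - 1)) - 1*34031 = (⅔)*(-277 + 4)/68 - 34031 = (⅔)*(1/68)*(-273) - 34031 = -91/34 - 34031 = -1157145/34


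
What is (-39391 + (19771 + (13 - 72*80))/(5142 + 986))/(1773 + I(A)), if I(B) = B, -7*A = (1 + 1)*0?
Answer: -3352417/150902 ≈ -22.216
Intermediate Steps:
A = 0 (A = -(1 + 1)*0/7 = -2*0/7 = -⅐*0 = 0)
(-39391 + (19771 + (13 - 72*80))/(5142 + 986))/(1773 + I(A)) = (-39391 + (19771 + (13 - 72*80))/(5142 + 986))/(1773 + 0) = (-39391 + (19771 + (13 - 5760))/6128)/1773 = (-39391 + (19771 - 5747)*(1/6128))*(1/1773) = (-39391 + 14024*(1/6128))*(1/1773) = (-39391 + 1753/766)*(1/1773) = -30171753/766*1/1773 = -3352417/150902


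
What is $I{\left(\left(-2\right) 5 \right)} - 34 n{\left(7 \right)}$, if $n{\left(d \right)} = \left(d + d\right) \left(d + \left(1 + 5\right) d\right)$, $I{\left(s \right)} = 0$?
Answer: $-23324$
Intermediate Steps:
$n{\left(d \right)} = 14 d^{2}$ ($n{\left(d \right)} = 2 d \left(d + 6 d\right) = 2 d 7 d = 14 d^{2}$)
$I{\left(\left(-2\right) 5 \right)} - 34 n{\left(7 \right)} = 0 - 34 \cdot 14 \cdot 7^{2} = 0 - 34 \cdot 14 \cdot 49 = 0 - 23324 = -23324$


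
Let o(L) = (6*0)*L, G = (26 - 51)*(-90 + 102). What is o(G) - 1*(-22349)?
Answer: 22349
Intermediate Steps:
G = -300 (G = -25*12 = -300)
o(L) = 0 (o(L) = 0*L = 0)
o(G) - 1*(-22349) = 0 - 1*(-22349) = 0 + 22349 = 22349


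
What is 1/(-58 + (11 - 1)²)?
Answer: 1/42 ≈ 0.023810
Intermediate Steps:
1/(-58 + (11 - 1)²) = 1/(-58 + 10²) = 1/(-58 + 100) = 1/42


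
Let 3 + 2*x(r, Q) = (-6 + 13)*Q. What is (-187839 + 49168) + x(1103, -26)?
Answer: -277527/2 ≈ -1.3876e+5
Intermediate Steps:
x(r, Q) = -3/2 + 7*Q/2 (x(r, Q) = -3/2 + ((-6 + 13)*Q)/2 = -3/2 + (7*Q)/2 = -3/2 + 7*Q/2)
(-187839 + 49168) + x(1103, -26) = (-187839 + 49168) + (-3/2 + (7/2)*(-26)) = -138671 + (-3/2 - 91) = -138671 - 185/2 = -277527/2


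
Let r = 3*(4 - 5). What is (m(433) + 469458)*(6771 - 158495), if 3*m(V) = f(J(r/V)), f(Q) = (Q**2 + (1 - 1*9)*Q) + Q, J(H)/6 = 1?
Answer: -71227742144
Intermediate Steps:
r = -3 (r = 3*(-1) = -3)
J(H) = 6 (J(H) = 6*1 = 6)
f(Q) = Q**2 - 7*Q (f(Q) = (Q**2 + (1 - 9)*Q) + Q = (Q**2 - 8*Q) + Q = Q**2 - 7*Q)
m(V) = -2 (m(V) = (6*(-7 + 6))/3 = (6*(-1))/3 = (1/3)*(-6) = -2)
(m(433) + 469458)*(6771 - 158495) = (-2 + 469458)*(6771 - 158495) = 469456*(-151724) = -71227742144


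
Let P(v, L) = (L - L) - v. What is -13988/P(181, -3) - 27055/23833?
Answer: 328479049/4313773 ≈ 76.147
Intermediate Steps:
P(v, L) = -v (P(v, L) = 0 - v = -v)
-13988/P(181, -3) - 27055/23833 = -13988/((-1*181)) - 27055/23833 = -13988/(-181) - 27055*1/23833 = -13988*(-1/181) - 27055/23833 = 13988/181 - 27055/23833 = 328479049/4313773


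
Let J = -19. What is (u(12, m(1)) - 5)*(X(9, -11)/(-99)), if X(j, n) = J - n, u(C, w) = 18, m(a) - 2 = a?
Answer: 104/99 ≈ 1.0505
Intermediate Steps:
m(a) = 2 + a
X(j, n) = -19 - n
(u(12, m(1)) - 5)*(X(9, -11)/(-99)) = (18 - 5)*((-19 - 1*(-11))/(-99)) = 13*((-19 + 11)*(-1/99)) = 13*(-8*(-1/99)) = 13*(8/99) = 104/99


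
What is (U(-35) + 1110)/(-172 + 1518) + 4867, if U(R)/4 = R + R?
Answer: 3275906/673 ≈ 4867.6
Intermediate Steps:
U(R) = 8*R (U(R) = 4*(R + R) = 4*(2*R) = 8*R)
(U(-35) + 1110)/(-172 + 1518) + 4867 = (8*(-35) + 1110)/(-172 + 1518) + 4867 = (-280 + 1110)/1346 + 4867 = 830*(1/1346) + 4867 = 415/673 + 4867 = 3275906/673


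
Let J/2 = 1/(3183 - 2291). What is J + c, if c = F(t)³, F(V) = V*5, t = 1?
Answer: 55751/446 ≈ 125.00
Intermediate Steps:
F(V) = 5*V
c = 125 (c = (5*1)³ = 5³ = 125)
J = 1/446 (J = 2/(3183 - 2291) = 2/892 = 2*(1/892) = 1/446 ≈ 0.0022422)
J + c = 1/446 + 125 = 55751/446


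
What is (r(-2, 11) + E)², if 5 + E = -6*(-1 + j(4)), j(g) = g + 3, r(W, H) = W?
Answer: 1849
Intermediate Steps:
j(g) = 3 + g
E = -41 (E = -5 - 6*(-1 + (3 + 4)) = -5 - 6*(-1 + 7) = -5 - 6*6 = -5 - 36 = -41)
(r(-2, 11) + E)² = (-2 - 41)² = (-43)² = 1849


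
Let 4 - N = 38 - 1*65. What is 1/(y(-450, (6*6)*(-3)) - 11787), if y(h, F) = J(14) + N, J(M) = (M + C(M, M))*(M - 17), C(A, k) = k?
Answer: -1/11840 ≈ -8.4459e-5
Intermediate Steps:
J(M) = 2*M*(-17 + M) (J(M) = (M + M)*(M - 17) = (2*M)*(-17 + M) = 2*M*(-17 + M))
N = 31 (N = 4 - (38 - 1*65) = 4 - (38 - 65) = 4 - 1*(-27) = 4 + 27 = 31)
y(h, F) = -53 (y(h, F) = 2*14*(-17 + 14) + 31 = 2*14*(-3) + 31 = -84 + 31 = -53)
1/(y(-450, (6*6)*(-3)) - 11787) = 1/(-53 - 11787) = 1/(-11840) = -1/11840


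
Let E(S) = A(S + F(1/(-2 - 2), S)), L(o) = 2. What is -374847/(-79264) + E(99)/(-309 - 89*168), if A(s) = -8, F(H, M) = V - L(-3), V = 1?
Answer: 5721174179/1209647904 ≈ 4.7296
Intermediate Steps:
F(H, M) = -1 (F(H, M) = 1 - 1*2 = 1 - 2 = -1)
E(S) = -8
-374847/(-79264) + E(99)/(-309 - 89*168) = -374847/(-79264) - 8/(-309 - 89*168) = -374847*(-1/79264) - 8/(-309 - 14952) = 374847/79264 - 8/(-15261) = 374847/79264 - 8*(-1/15261) = 374847/79264 + 8/15261 = 5721174179/1209647904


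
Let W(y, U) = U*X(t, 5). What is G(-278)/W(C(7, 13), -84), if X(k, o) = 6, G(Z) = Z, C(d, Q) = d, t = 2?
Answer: 139/252 ≈ 0.55159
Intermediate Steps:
W(y, U) = 6*U (W(y, U) = U*6 = 6*U)
G(-278)/W(C(7, 13), -84) = -278/(6*(-84)) = -278/(-504) = -278*(-1/504) = 139/252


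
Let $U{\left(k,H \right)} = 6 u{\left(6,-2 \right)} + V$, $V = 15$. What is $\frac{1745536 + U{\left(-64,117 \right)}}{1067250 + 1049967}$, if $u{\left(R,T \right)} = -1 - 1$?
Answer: $\frac{1745539}{2117217} \approx 0.82445$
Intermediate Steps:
$u{\left(R,T \right)} = -2$ ($u{\left(R,T \right)} = -1 - 1 = -2$)
$U{\left(k,H \right)} = 3$ ($U{\left(k,H \right)} = 6 \left(-2\right) + 15 = -12 + 15 = 3$)
$\frac{1745536 + U{\left(-64,117 \right)}}{1067250 + 1049967} = \frac{1745536 + 3}{1067250 + 1049967} = \frac{1745539}{2117217}$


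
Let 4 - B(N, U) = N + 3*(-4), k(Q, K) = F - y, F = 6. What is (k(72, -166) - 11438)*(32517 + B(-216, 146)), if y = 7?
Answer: -374615811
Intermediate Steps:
k(Q, K) = -1 (k(Q, K) = 6 - 1*7 = 6 - 7 = -1)
B(N, U) = 16 - N (B(N, U) = 4 - (N + 3*(-4)) = 4 - (N - 12) = 4 - (-12 + N) = 4 + (12 - N) = 16 - N)
(k(72, -166) - 11438)*(32517 + B(-216, 146)) = (-1 - 11438)*(32517 + (16 - 1*(-216))) = -11439*(32517 + (16 + 216)) = -11439*(32517 + 232) = -11439*32749 = -374615811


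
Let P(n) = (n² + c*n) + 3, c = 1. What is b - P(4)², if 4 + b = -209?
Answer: -742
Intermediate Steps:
b = -213 (b = -4 - 209 = -213)
P(n) = 3 + n + n² (P(n) = (n² + 1*n) + 3 = (n² + n) + 3 = (n + n²) + 3 = 3 + n + n²)
b - P(4)² = -213 - (3 + 4 + 4²)² = -213 - (3 + 4 + 16)² = -213 - 1*23² = -213 - 1*529 = -213 - 529 = -742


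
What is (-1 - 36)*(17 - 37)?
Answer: 740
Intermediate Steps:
(-1 - 36)*(17 - 37) = -37*(-20) = 740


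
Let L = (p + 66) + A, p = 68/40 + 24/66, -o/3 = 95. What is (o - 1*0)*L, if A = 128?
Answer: -1229319/22 ≈ -55878.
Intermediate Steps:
o = -285 (o = -3*95 = -285)
p = 227/110 (p = 68*(1/40) + 24*(1/66) = 17/10 + 4/11 = 227/110 ≈ 2.0636)
L = 21567/110 (L = (227/110 + 66) + 128 = 7487/110 + 128 = 21567/110 ≈ 196.06)
(o - 1*0)*L = (-285 - 1*0)*(21567/110) = (-285 + 0)*(21567/110) = -285*21567/110 = -1229319/22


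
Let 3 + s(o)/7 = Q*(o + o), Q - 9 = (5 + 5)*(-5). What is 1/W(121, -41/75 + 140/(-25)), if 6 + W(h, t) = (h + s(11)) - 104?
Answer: -1/6324 ≈ -0.00015813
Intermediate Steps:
Q = -41 (Q = 9 + (5 + 5)*(-5) = 9 + 10*(-5) = 9 - 50 = -41)
s(o) = -21 - 574*o (s(o) = -21 + 7*(-41*(o + o)) = -21 + 7*(-82*o) = -21 - 574*o)
W(h, t) = -6445 + h (W(h, t) = -6 + ((h + (-21 - 574*11)) - 104) = -6 + ((h + (-21 - 6314)) - 104) = -6 + ((h - 6335) - 104) = -6 + ((-6335 + h) - 104) = -6 + (-6439 + h) = -6445 + h)
1/W(121, -41/75 + 140/(-25)) = 1/(-6445 + 121) = 1/(-6324) = -1/6324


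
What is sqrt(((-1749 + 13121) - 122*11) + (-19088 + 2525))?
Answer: I*sqrt(6533) ≈ 80.827*I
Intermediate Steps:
sqrt(((-1749 + 13121) - 122*11) + (-19088 + 2525)) = sqrt((11372 - 1342) - 16563) = sqrt(10030 - 16563) = sqrt(-6533) = I*sqrt(6533)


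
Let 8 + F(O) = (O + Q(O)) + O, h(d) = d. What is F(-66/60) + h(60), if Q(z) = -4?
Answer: 229/5 ≈ 45.800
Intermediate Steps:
F(O) = -12 + 2*O (F(O) = -8 + ((O - 4) + O) = -8 + ((-4 + O) + O) = -8 + (-4 + 2*O) = -12 + 2*O)
F(-66/60) + h(60) = (-12 + 2*(-66/60)) + 60 = (-12 + 2*(-66*1/60)) + 60 = (-12 + 2*(-11/10)) + 60 = (-12 - 11/5) + 60 = -71/5 + 60 = 229/5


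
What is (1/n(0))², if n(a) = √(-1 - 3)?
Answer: -¼ ≈ -0.25000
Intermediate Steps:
n(a) = 2*I (n(a) = √(-4) = 2*I)
(1/n(0))² = (1/(2*I))² = (-I/2)² = -¼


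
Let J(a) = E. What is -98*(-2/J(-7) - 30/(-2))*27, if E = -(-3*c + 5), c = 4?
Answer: -38934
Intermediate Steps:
E = 7 (E = -(-3*4 + 5) = -(-12 + 5) = -1*(-7) = 7)
J(a) = 7
-98*(-2/J(-7) - 30/(-2))*27 = -98*(-2/7 - 30/(-2))*27 = -98*(-2*⅐ - 30*(-½))*27 = -98*(-2/7 + 15)*27 = -98*103/7*27 = -1442*27 = -38934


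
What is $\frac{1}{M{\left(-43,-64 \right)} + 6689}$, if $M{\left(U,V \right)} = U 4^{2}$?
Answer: $\frac{1}{6001} \approx 0.00016664$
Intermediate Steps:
$M{\left(U,V \right)} = 16 U$ ($M{\left(U,V \right)} = U 16 = 16 U$)
$\frac{1}{M{\left(-43,-64 \right)} + 6689} = \frac{1}{16 \left(-43\right) + 6689} = \frac{1}{-688 + 6689} = \frac{1}{6001}$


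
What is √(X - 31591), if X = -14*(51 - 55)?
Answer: I*√31535 ≈ 177.58*I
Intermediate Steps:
X = 56 (X = -14*(-4) = 56)
√(X - 31591) = √(56 - 31591) = √(-31535) = I*√31535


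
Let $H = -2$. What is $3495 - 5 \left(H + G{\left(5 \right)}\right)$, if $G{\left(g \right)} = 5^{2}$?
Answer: $3380$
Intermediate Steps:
$G{\left(g \right)} = 25$
$3495 - 5 \left(H + G{\left(5 \right)}\right) = 3495 - 5 \left(-2 + 25\right) = 3495 - 5 \cdot 23 = 3495 - 115 = 3380$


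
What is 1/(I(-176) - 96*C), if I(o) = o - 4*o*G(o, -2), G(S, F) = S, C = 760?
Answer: -1/197040 ≈ -5.0751e-6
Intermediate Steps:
I(o) = o - 4*o² (I(o) = o - 4*o*o = o - 4*o²)
1/(I(-176) - 96*C) = 1/(-176*(1 - 4*(-176)) - 96*760) = 1/(-176*(1 + 704) - 72960) = 1/(-176*705 - 72960) = 1/(-124080 - 72960) = 1/(-197040) = -1/197040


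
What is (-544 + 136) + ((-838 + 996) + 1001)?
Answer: 751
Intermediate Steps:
(-544 + 136) + ((-838 + 996) + 1001) = -408 + (158 + 1001) = -408 + 1159 = 751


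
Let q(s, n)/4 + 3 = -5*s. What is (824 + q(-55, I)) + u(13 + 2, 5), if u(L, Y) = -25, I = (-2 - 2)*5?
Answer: 1887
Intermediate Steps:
I = -20 (I = -4*5 = -20)
q(s, n) = -12 - 20*s (q(s, n) = -12 + 4*(-5*s) = -12 - 20*s)
(824 + q(-55, I)) + u(13 + 2, 5) = (824 + (-12 - 20*(-55))) - 25 = (824 + (-12 + 1100)) - 25 = (824 + 1088) - 25 = 1912 - 25 = 1887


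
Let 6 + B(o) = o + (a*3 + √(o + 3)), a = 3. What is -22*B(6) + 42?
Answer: -222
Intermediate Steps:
B(o) = 3 + o + √(3 + o) (B(o) = -6 + (o + (3*3 + √(o + 3))) = -6 + (o + (9 + √(3 + o))) = -6 + (9 + o + √(3 + o)) = 3 + o + √(3 + o))
-22*B(6) + 42 = -22*(3 + 6 + √(3 + 6)) + 42 = -22*(3 + 6 + √9) + 42 = -22*(3 + 6 + 3) + 42 = -22*12 + 42 = -264 + 42 = -222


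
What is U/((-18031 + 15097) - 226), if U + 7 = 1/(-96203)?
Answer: 336711/152000740 ≈ 0.0022152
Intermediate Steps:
U = -673422/96203 (U = -7 + 1/(-96203) = -7 - 1/96203 = -673422/96203 ≈ -7.0000)
U/((-18031 + 15097) - 226) = -673422/(96203*((-18031 + 15097) - 226)) = -673422/(96203*(-2934 - 226)) = -673422/96203/(-3160) = -673422/96203*(-1/3160) = 336711/152000740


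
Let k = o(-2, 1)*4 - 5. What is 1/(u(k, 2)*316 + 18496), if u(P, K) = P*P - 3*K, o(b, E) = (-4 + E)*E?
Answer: 1/107924 ≈ 9.2658e-6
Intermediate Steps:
o(b, E) = E*(-4 + E)
k = -17 (k = (1*(-4 + 1))*4 - 5 = (1*(-3))*4 - 5 = -3*4 - 5 = -12 - 5 = -17)
u(P, K) = P² - 3*K
1/(u(k, 2)*316 + 18496) = 1/(((-17)² - 3*2)*316 + 18496) = 1/((289 - 6)*316 + 18496) = 1/(283*316 + 18496) = 1/(89428 + 18496) = 1/107924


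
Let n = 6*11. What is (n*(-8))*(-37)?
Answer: 19536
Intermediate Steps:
n = 66
(n*(-8))*(-37) = (66*(-8))*(-37) = -528*(-37) = 19536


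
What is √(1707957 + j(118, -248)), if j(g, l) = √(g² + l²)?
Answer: √(1707957 + 2*√18857) ≈ 1307.0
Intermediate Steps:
√(1707957 + j(118, -248)) = √(1707957 + √(118² + (-248)²)) = √(1707957 + √(13924 + 61504)) = √(1707957 + √75428) = √(1707957 + 2*√18857)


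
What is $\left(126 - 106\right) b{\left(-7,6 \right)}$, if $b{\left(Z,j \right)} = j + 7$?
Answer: $260$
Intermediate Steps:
$b{\left(Z,j \right)} = 7 + j$
$\left(126 - 106\right) b{\left(-7,6 \right)} = \left(126 - 106\right) \left(7 + 6\right) = 20 \cdot 13 = 260$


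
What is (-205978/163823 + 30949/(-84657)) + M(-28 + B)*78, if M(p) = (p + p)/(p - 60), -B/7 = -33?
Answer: 3048793126063/13868763711 ≈ 219.83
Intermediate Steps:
B = 231 (B = -7*(-33) = 231)
M(p) = 2*p/(-60 + p) (M(p) = (2*p)/(-60 + p) = 2*p/(-60 + p))
(-205978/163823 + 30949/(-84657)) + M(-28 + B)*78 = (-205978/163823 + 30949/(-84657)) + (2*(-28 + 231)/(-60 + (-28 + 231)))*78 = (-205978*1/163823 + 30949*(-1/84657)) + (2*203/(-60 + 203))*78 = (-205978/163823 - 30949/84657) + (2*203/143)*78 = -22507637573/13868763711 + (2*203*(1/143))*78 = -22507637573/13868763711 + (406/143)*78 = -22507637573/13868763711 + 2436/11 = 3048793126063/13868763711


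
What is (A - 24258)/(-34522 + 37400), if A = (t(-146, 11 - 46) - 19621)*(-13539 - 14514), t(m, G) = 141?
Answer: 273224091/1439 ≈ 1.8987e+5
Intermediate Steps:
A = 546472440 (A = (141 - 19621)*(-13539 - 14514) = -19480*(-28053) = 546472440)
(A - 24258)/(-34522 + 37400) = (546472440 - 24258)/(-34522 + 37400) = 546448182/2878 = 546448182*(1/2878) = 273224091/1439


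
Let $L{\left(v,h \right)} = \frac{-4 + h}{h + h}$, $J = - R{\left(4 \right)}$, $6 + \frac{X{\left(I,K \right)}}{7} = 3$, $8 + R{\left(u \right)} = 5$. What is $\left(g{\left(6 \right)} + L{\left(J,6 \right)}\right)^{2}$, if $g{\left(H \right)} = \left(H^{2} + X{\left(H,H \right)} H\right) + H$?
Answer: $\frac{253009}{36} \approx 7028.0$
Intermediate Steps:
$R{\left(u \right)} = -3$ ($R{\left(u \right)} = -8 + 5 = -3$)
$X{\left(I,K \right)} = -21$ ($X{\left(I,K \right)} = -42 + 7 \cdot 3 = -42 + 21 = -21$)
$g{\left(H \right)} = H^{2} - 20 H$ ($g{\left(H \right)} = \left(H^{2} - 21 H\right) + H = H^{2} - 20 H$)
$J = 3$ ($J = \left(-1\right) \left(-3\right) = 3$)
$L{\left(v,h \right)} = \frac{-4 + h}{2 h}$
$\left(g{\left(6 \right)} + L{\left(J,6 \right)}\right)^{2} = \left(6 \left(-20 + 6\right) + \frac{-4 + 6}{2 \cdot 6}\right)^{2} = \left(6 \left(-14\right) + \frac{1}{2} \cdot \frac{1}{6} \cdot 2\right)^{2} = \left(-84 + \frac{1}{6}\right)^{2} = \left(- \frac{503}{6}\right)^{2} = \frac{253009}{36}$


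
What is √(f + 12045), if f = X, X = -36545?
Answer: 70*I*√5 ≈ 156.52*I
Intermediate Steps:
f = -36545
√(f + 12045) = √(-36545 + 12045) = √(-24500) = 70*I*√5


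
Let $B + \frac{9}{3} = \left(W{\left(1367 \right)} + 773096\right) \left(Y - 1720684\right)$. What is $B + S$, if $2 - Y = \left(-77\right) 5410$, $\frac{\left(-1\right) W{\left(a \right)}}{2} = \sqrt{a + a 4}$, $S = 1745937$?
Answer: $-1008202024818 + 2608224 \sqrt{6835} \approx -1.008 \cdot 10^{12}$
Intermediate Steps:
$W{\left(a \right)} = - 2 \sqrt{5} \sqrt{a}$ ($W{\left(a \right)} = - 2 \sqrt{a + a 4} = - 2 \sqrt{a + 4 a} = - 2 \sqrt{5 a} = - 2 \sqrt{5} \sqrt{a}$)
$Y = 416572$ ($Y = 2 - \left(-77\right) 5410 = 2 - -416570 = 2 + 416570 = 416572$)
$B = -1008203770755 + 2608224 \sqrt{6835}$ ($B = -3 + \left(- 2 \sqrt{5} \sqrt{1367} + 773096\right) \left(416572 - 1720684\right) = -3 + \left(- 2 \sqrt{6835} + 773096\right) \left(-1304112\right) = -3 + \left(773096 - 2 \sqrt{6835}\right) \left(-1304112\right) = -3 - \left(1008203770752 - 2608224 \sqrt{6835}\right) = -1008203770755 + 2608224 \sqrt{6835} \approx -1.008 \cdot 10^{12}$)
$B + S = \left(-1008203770755 + 2608224 \sqrt{6835}\right) + 1745937 = -1008202024818 + 2608224 \sqrt{6835}$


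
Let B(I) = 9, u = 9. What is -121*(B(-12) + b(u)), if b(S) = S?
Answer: -2178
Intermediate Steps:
-121*(B(-12) + b(u)) = -121*(9 + 9) = -121*18 = -2178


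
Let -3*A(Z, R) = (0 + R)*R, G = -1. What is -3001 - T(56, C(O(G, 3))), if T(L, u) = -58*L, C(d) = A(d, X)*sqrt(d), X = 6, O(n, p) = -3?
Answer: 247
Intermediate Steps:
A(Z, R) = -R**2/3 (A(Z, R) = -(0 + R)*R/3 = -R*R/3 = -R**2/3)
C(d) = -12*sqrt(d) (C(d) = (-1/3*6**2)*sqrt(d) = (-1/3*36)*sqrt(d) = -12*sqrt(d))
-3001 - T(56, C(O(G, 3))) = -3001 - (-58)*56 = -3001 - 1*(-3248) = -3001 + 3248 = 247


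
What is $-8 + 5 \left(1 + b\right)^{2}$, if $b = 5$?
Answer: $172$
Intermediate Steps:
$-8 + 5 \left(1 + b\right)^{2} = -8 + 5 \left(1 + 5\right)^{2} = -8 + 5 \cdot 6^{2} = -8 + 5 \cdot 36 = -8 + 180 = 172$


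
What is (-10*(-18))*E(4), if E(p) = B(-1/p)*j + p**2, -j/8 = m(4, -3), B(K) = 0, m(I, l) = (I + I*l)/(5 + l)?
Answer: 2880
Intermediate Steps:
m(I, l) = (I + I*l)/(5 + l)
j = 32 (j = -32*(1 - 3)/(5 - 3) = -32*(-2)/2 = -8*(-4) = 32)
E(p) = p**2 (E(p) = 0*32 + p**2 = 0 + p**2 = p**2)
(-10*(-18))*E(4) = -10*(-18)*4**2 = 180*16 = 2880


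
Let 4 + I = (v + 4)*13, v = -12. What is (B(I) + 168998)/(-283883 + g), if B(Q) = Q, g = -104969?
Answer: -84445/194426 ≈ -0.43433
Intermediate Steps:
I = -108 (I = -4 + (-12 + 4)*13 = -4 - 8*13 = -4 - 104 = -108)
(B(I) + 168998)/(-283883 + g) = (-108 + 168998)/(-283883 - 104969) = 168890/(-388852) = 168890*(-1/388852) = -84445/194426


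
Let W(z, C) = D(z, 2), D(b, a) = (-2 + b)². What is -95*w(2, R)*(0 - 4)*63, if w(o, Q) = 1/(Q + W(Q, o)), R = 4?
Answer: 5985/2 ≈ 2992.5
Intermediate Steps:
W(z, C) = (-2 + z)²
w(o, Q) = 1/(Q + (-2 + Q)²)
-95*w(2, R)*(0 - 4)*63 = -95*(0 - 4)/(4 + (-2 + 4)²)*63 = -95*(-4)/(4 + 2²)*63 = -95*(-4)/(4 + 4)*63 = -95*(-4)/8*63 = -95*(-½)*63 = (95/2)*63 = 5985/2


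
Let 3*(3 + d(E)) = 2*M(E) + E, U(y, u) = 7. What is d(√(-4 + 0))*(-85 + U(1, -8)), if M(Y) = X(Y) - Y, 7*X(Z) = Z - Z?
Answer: 234 + 52*I ≈ 234.0 + 52.0*I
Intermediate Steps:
X(Z) = 0 (X(Z) = (Z - Z)/7 = (⅐)*0 = 0)
M(Y) = -Y (M(Y) = 0 - Y = -Y)
d(E) = -3 - E/3 (d(E) = -3 + (2*(-E) + E)/3 = -3 + (-2*E + E)/3 = -3 + (-E)/3 = -3 - E/3)
d(√(-4 + 0))*(-85 + U(1, -8)) = (-3 - √(-4 + 0)/3)*(-85 + 7) = (-3 - 2*I/3)*(-78) = 234 + 52*I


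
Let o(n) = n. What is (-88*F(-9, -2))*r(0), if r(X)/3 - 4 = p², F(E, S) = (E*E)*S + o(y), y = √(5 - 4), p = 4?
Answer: 850080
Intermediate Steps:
y = 1 (y = √1 = 1)
F(E, S) = 1 + S*E² (F(E, S) = (E*E)*S + 1 = E²*S + 1 = S*E² + 1 = 1 + S*E²)
r(X) = 60 (r(X) = 12 + 3*4² = 12 + 3*16 = 12 + 48 = 60)
(-88*F(-9, -2))*r(0) = -88*(1 - 2*(-9)²)*60 = -88*(1 - 2*81)*60 = -88*(1 - 162)*60 = -88*(-161)*60 = 14168*60 = 850080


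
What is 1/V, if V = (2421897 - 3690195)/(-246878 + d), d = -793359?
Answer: 1040237/1268298 ≈ 0.82018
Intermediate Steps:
V = 1268298/1040237 (V = (2421897 - 3690195)/(-246878 - 793359) = -1268298/(-1040237) = -1268298*(-1/1040237) = 1268298/1040237 ≈ 1.2192)
1/V = 1/(1268298/1040237) = 1040237/1268298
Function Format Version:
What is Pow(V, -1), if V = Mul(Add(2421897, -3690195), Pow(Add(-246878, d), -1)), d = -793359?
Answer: Rational(1040237, 1268298) ≈ 0.82018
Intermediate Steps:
V = Rational(1268298, 1040237) (V = Mul(Add(2421897, -3690195), Pow(Add(-246878, -793359), -1)) = Mul(-1268298, Pow(-1040237, -1)) = Mul(-1268298, Rational(-1, 1040237)) = Rational(1268298, 1040237) ≈ 1.2192)
Pow(V, -1) = Pow(Rational(1268298, 1040237), -1) = Rational(1040237, 1268298)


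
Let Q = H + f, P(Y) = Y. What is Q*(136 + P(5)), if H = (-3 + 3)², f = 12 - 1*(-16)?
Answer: 3948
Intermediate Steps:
f = 28 (f = 12 + 16 = 28)
H = 0 (H = 0² = 0)
Q = 28 (Q = 0 + 28 = 28)
Q*(136 + P(5)) = 28*(136 + 5) = 28*141 = 3948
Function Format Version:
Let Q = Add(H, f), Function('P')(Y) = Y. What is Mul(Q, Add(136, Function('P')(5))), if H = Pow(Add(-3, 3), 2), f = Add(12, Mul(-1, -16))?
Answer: 3948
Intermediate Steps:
f = 28 (f = Add(12, 16) = 28)
H = 0 (H = Pow(0, 2) = 0)
Q = 28 (Q = Add(0, 28) = 28)
Mul(Q, Add(136, Function('P')(5))) = Mul(28, Add(136, 5)) = Mul(28, 141) = 3948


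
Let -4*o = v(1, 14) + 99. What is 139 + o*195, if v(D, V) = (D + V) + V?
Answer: -6101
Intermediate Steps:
v(D, V) = D + 2*V
o = -32 (o = -((1 + 2*14) + 99)/4 = -((1 + 28) + 99)/4 = -(29 + 99)/4 = -1/4*128 = -32)
139 + o*195 = 139 - 32*195 = 139 - 6240 = -6101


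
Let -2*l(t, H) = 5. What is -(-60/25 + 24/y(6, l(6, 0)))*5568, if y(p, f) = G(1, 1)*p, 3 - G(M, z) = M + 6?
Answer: 94656/5 ≈ 18931.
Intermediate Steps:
G(M, z) = -3 - M (G(M, z) = 3 - (M + 6) = 3 - (6 + M) = 3 + (-6 - M) = -3 - M)
l(t, H) = -5/2 (l(t, H) = -½*5 = -5/2)
y(p, f) = -4*p (y(p, f) = (-3 - 1*1)*p = (-3 - 1)*p = -4*p)
-(-60/25 + 24/y(6, l(6, 0)))*5568 = -(-60/25 + 24/((-4*6)))*5568 = -(-60*1/25 + 24/(-24))*5568 = -(-12/5 + 24*(-1/24))*5568 = -(-12/5 - 1)*5568 = -(-17)*5568/5 = -1*(-94656/5) = 94656/5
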